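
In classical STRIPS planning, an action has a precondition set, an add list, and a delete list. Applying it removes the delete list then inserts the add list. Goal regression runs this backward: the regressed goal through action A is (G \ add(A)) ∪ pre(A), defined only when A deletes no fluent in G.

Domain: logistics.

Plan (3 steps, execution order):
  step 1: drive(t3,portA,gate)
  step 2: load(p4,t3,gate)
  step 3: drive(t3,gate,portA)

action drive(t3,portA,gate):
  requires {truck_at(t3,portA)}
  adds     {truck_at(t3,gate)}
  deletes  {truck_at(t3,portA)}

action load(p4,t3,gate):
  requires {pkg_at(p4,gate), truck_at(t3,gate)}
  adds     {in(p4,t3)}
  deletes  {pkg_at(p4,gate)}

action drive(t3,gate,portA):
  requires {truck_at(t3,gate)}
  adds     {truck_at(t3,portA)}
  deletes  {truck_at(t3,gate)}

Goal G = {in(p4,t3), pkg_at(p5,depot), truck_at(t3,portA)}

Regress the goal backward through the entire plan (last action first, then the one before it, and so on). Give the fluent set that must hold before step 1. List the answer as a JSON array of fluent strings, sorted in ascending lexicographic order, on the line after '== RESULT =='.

Work backward from the goal:
  through step 3 (drive(t3,gate,portA)): drop {truck_at(t3,portA)}, keep {in(p4,t3), pkg_at(p5,depot)}, require {truck_at(t3,gate)}
    → {in(p4,t3), pkg_at(p5,depot), truck_at(t3,gate)}
  through step 2 (load(p4,t3,gate)): drop {in(p4,t3)}, keep {pkg_at(p5,depot), truck_at(t3,gate)}, require {pkg_at(p4,gate), truck_at(t3,gate)}
    → {pkg_at(p4,gate), pkg_at(p5,depot), truck_at(t3,gate)}
  through step 1 (drive(t3,portA,gate)): drop {truck_at(t3,gate)}, keep {pkg_at(p4,gate), pkg_at(p5,depot)}, require {truck_at(t3,portA)}
    → {pkg_at(p4,gate), pkg_at(p5,depot), truck_at(t3,portA)}

== RESULT ==
["pkg_at(p4,gate)", "pkg_at(p5,depot)", "truck_at(t3,portA)"]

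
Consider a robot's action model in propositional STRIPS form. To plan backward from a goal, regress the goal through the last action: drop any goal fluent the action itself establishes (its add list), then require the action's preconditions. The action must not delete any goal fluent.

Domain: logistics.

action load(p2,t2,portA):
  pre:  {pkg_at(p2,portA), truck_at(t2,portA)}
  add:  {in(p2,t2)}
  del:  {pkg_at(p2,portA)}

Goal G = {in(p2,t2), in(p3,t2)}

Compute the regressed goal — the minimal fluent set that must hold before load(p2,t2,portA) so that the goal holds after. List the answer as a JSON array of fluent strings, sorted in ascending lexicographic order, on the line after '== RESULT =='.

Compute (G \ add) ∪ pre:
  G ∩ del = {}  (empty — regression defined)
  G \ add = {in(p2,t2), in(p3,t2)} \ {in(p2,t2)} = {in(p3,t2)}
  ∪ pre   = {in(p3,t2)} ∪ {pkg_at(p2,portA), truck_at(t2,portA)}
          = {in(p3,t2), pkg_at(p2,portA), truck_at(t2,portA)}

== RESULT ==
["in(p3,t2)", "pkg_at(p2,portA)", "truck_at(t2,portA)"]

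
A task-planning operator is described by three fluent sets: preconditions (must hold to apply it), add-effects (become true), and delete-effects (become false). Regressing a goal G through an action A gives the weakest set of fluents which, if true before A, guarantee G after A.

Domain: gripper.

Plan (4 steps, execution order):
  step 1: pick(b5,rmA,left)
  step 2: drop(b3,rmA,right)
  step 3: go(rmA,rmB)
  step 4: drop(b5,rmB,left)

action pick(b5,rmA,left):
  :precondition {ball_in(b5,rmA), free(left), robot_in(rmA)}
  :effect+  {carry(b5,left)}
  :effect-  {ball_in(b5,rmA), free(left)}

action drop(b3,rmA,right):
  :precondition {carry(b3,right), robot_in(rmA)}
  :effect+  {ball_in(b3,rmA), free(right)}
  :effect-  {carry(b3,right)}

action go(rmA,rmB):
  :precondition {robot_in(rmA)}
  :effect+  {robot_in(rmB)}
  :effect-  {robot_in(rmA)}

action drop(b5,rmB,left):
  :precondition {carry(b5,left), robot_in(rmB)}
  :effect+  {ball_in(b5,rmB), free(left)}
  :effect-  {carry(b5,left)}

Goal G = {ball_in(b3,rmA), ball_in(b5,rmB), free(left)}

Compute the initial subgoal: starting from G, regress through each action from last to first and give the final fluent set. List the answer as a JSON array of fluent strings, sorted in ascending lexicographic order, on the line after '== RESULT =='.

Regress step by step:
  through step 4 (drop(b5,rmB,left)): drop {ball_in(b5,rmB), free(left)}, keep {ball_in(b3,rmA)}, require {carry(b5,left), robot_in(rmB)}
    → {ball_in(b3,rmA), carry(b5,left), robot_in(rmB)}
  through step 3 (go(rmA,rmB)): drop {robot_in(rmB)}, keep {ball_in(b3,rmA), carry(b5,left)}, require {robot_in(rmA)}
    → {ball_in(b3,rmA), carry(b5,left), robot_in(rmA)}
  through step 2 (drop(b3,rmA,right)): drop {ball_in(b3,rmA)}, keep {carry(b5,left), robot_in(rmA)}, require {carry(b3,right), robot_in(rmA)}
    → {carry(b3,right), carry(b5,left), robot_in(rmA)}
  through step 1 (pick(b5,rmA,left)): drop {carry(b5,left)}, keep {carry(b3,right), robot_in(rmA)}, require {ball_in(b5,rmA), free(left), robot_in(rmA)}
    → {ball_in(b5,rmA), carry(b3,right), free(left), robot_in(rmA)}

== RESULT ==
["ball_in(b5,rmA)", "carry(b3,right)", "free(left)", "robot_in(rmA)"]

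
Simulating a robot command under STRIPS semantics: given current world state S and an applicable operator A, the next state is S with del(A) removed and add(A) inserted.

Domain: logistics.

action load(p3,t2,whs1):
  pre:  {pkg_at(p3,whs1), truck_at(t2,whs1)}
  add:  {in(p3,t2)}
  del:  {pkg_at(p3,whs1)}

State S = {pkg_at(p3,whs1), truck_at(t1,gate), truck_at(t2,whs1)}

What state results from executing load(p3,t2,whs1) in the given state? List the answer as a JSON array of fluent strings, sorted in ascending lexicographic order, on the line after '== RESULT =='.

Progress:
  pre ⊆ S: {pkg_at(p3,whs1), truck_at(t2,whs1)} ⊆ S  — applicable
  S \ del = {truck_at(t1,gate), truck_at(t2,whs1)}
  ∪ add   = {in(p3,t2), truck_at(t1,gate), truck_at(t2,whs1)}

== RESULT ==
["in(p3,t2)", "truck_at(t1,gate)", "truck_at(t2,whs1)"]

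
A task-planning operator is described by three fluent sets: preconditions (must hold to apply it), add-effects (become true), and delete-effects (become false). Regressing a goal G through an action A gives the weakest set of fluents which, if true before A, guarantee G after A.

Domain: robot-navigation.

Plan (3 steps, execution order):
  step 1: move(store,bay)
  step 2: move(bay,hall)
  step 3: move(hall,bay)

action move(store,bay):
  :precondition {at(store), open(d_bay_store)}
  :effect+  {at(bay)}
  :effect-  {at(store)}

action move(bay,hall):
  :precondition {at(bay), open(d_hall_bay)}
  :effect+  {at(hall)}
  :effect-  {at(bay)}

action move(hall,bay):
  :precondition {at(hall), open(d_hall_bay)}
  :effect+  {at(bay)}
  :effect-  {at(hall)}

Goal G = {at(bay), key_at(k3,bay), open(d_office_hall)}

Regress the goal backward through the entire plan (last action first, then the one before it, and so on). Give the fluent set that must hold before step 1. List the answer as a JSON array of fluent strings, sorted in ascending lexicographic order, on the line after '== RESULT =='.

Work backward from the goal:
  through step 3 (move(hall,bay)): drop {at(bay)}, keep {key_at(k3,bay), open(d_office_hall)}, require {at(hall), open(d_hall_bay)}
    → {at(hall), key_at(k3,bay), open(d_hall_bay), open(d_office_hall)}
  through step 2 (move(bay,hall)): drop {at(hall)}, keep {key_at(k3,bay), open(d_hall_bay), open(d_office_hall)}, require {at(bay), open(d_hall_bay)}
    → {at(bay), key_at(k3,bay), open(d_hall_bay), open(d_office_hall)}
  through step 1 (move(store,bay)): drop {at(bay)}, keep {key_at(k3,bay), open(d_hall_bay), open(d_office_hall)}, require {at(store), open(d_bay_store)}
    → {at(store), key_at(k3,bay), open(d_bay_store), open(d_hall_bay), open(d_office_hall)}

== RESULT ==
["at(store)", "key_at(k3,bay)", "open(d_bay_store)", "open(d_hall_bay)", "open(d_office_hall)"]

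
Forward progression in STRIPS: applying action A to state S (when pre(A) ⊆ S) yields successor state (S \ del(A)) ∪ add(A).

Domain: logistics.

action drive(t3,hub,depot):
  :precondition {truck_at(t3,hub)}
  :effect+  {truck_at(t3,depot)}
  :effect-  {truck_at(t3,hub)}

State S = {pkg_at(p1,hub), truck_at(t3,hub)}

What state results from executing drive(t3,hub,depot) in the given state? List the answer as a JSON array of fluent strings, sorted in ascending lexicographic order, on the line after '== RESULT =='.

Compute (S \ del) ∪ add:
  pre ⊆ S: {truck_at(t3,hub)} ⊆ S  — applicable
  S \ del = {pkg_at(p1,hub)}
  ∪ add   = {pkg_at(p1,hub), truck_at(t3,depot)}

== RESULT ==
["pkg_at(p1,hub)", "truck_at(t3,depot)"]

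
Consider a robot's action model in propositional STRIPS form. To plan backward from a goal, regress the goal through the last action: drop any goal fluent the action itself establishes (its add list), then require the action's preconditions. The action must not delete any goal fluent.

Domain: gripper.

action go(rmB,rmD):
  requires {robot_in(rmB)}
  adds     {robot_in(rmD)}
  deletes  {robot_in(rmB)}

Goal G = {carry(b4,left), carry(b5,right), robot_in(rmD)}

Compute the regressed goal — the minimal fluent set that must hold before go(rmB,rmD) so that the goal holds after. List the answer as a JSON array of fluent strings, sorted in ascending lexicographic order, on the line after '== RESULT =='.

Regress:
  G ∩ del = {}  (empty — regression defined)
  G \ add = {carry(b4,left), carry(b5,right), robot_in(rmD)} \ {robot_in(rmD)} = {carry(b4,left), carry(b5,right)}
  ∪ pre   = {carry(b4,left), carry(b5,right)} ∪ {robot_in(rmB)}
          = {carry(b4,left), carry(b5,right), robot_in(rmB)}

== RESULT ==
["carry(b4,left)", "carry(b5,right)", "robot_in(rmB)"]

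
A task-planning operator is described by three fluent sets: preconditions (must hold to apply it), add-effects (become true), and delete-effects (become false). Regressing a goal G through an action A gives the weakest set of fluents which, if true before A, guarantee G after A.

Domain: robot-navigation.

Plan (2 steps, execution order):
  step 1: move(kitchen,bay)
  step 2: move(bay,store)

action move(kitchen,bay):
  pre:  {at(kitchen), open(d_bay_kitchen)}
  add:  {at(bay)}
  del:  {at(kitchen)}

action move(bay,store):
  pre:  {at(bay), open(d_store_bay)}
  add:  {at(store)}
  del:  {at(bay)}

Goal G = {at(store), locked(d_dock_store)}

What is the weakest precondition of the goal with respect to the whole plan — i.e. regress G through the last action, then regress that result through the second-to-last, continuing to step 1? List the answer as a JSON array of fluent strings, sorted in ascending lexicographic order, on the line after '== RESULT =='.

Regress step by step:
  through step 2 (move(bay,store)): drop {at(store)}, keep {locked(d_dock_store)}, require {at(bay), open(d_store_bay)}
    → {at(bay), locked(d_dock_store), open(d_store_bay)}
  through step 1 (move(kitchen,bay)): drop {at(bay)}, keep {locked(d_dock_store), open(d_store_bay)}, require {at(kitchen), open(d_bay_kitchen)}
    → {at(kitchen), locked(d_dock_store), open(d_bay_kitchen), open(d_store_bay)}

== RESULT ==
["at(kitchen)", "locked(d_dock_store)", "open(d_bay_kitchen)", "open(d_store_bay)"]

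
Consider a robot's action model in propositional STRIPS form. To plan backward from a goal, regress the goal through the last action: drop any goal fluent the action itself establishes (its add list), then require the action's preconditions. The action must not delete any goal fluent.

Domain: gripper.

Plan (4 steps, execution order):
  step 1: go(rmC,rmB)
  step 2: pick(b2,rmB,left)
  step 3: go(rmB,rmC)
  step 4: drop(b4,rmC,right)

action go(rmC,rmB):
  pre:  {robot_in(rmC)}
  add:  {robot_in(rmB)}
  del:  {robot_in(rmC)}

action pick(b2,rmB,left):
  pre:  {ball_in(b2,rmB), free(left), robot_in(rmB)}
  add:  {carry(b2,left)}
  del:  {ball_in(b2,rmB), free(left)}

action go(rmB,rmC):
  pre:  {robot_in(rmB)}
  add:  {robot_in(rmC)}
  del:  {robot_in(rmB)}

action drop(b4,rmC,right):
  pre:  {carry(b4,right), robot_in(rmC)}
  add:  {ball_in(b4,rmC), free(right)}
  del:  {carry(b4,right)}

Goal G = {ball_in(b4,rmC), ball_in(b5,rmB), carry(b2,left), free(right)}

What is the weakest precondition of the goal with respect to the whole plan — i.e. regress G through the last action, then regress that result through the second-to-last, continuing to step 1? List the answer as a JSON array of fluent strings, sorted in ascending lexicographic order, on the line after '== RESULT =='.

Regress step by step:
  through step 4 (drop(b4,rmC,right)): drop {ball_in(b4,rmC), free(right)}, keep {ball_in(b5,rmB), carry(b2,left)}, require {carry(b4,right), robot_in(rmC)}
    → {ball_in(b5,rmB), carry(b2,left), carry(b4,right), robot_in(rmC)}
  through step 3 (go(rmB,rmC)): drop {robot_in(rmC)}, keep {ball_in(b5,rmB), carry(b2,left), carry(b4,right)}, require {robot_in(rmB)}
    → {ball_in(b5,rmB), carry(b2,left), carry(b4,right), robot_in(rmB)}
  through step 2 (pick(b2,rmB,left)): drop {carry(b2,left)}, keep {ball_in(b5,rmB), carry(b4,right), robot_in(rmB)}, require {ball_in(b2,rmB), free(left), robot_in(rmB)}
    → {ball_in(b2,rmB), ball_in(b5,rmB), carry(b4,right), free(left), robot_in(rmB)}
  through step 1 (go(rmC,rmB)): drop {robot_in(rmB)}, keep {ball_in(b2,rmB), ball_in(b5,rmB), carry(b4,right), free(left)}, require {robot_in(rmC)}
    → {ball_in(b2,rmB), ball_in(b5,rmB), carry(b4,right), free(left), robot_in(rmC)}

== RESULT ==
["ball_in(b2,rmB)", "ball_in(b5,rmB)", "carry(b4,right)", "free(left)", "robot_in(rmC)"]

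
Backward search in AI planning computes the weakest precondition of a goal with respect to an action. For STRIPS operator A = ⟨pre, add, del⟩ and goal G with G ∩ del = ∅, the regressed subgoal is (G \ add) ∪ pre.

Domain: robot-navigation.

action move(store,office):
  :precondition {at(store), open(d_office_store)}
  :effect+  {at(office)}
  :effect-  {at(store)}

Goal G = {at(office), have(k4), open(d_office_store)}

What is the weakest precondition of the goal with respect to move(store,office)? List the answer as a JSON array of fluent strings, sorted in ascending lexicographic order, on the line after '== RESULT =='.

Regress:
  G ∩ del = {}  (empty — regression defined)
  G \ add = {at(office), have(k4), open(d_office_store)} \ {at(office)} = {have(k4), open(d_office_store)}
  ∪ pre   = {have(k4), open(d_office_store)} ∪ {at(store), open(d_office_store)}
          = {at(store), have(k4), open(d_office_store)}

== RESULT ==
["at(store)", "have(k4)", "open(d_office_store)"]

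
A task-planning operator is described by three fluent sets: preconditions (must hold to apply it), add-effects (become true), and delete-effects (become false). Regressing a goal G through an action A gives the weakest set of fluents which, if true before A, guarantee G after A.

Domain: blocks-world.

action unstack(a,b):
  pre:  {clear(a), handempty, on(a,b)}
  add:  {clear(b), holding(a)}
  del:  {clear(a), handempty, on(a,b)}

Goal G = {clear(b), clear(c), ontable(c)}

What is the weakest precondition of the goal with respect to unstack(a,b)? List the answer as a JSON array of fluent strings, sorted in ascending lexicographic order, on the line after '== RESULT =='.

Compute (G \ add) ∪ pre:
  G ∩ del = {}  (empty — regression defined)
  G \ add = {clear(b), clear(c), ontable(c)} \ {clear(b), holding(a)} = {clear(c), ontable(c)}
  ∪ pre   = {clear(c), ontable(c)} ∪ {clear(a), handempty, on(a,b)}
          = {clear(a), clear(c), handempty, on(a,b), ontable(c)}

== RESULT ==
["clear(a)", "clear(c)", "handempty", "on(a,b)", "ontable(c)"]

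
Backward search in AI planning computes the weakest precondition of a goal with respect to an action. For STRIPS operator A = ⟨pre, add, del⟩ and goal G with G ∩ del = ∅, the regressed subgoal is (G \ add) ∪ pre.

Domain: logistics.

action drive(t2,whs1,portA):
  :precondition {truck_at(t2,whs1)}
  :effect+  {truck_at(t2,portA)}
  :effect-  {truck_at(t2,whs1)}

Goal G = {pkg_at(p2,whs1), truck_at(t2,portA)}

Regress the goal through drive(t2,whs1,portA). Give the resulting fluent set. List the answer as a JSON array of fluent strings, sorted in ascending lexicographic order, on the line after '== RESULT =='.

Compute (G \ add) ∪ pre:
  G ∩ del = {}  (empty — regression defined)
  G \ add = {pkg_at(p2,whs1), truck_at(t2,portA)} \ {truck_at(t2,portA)} = {pkg_at(p2,whs1)}
  ∪ pre   = {pkg_at(p2,whs1)} ∪ {truck_at(t2,whs1)}
          = {pkg_at(p2,whs1), truck_at(t2,whs1)}

== RESULT ==
["pkg_at(p2,whs1)", "truck_at(t2,whs1)"]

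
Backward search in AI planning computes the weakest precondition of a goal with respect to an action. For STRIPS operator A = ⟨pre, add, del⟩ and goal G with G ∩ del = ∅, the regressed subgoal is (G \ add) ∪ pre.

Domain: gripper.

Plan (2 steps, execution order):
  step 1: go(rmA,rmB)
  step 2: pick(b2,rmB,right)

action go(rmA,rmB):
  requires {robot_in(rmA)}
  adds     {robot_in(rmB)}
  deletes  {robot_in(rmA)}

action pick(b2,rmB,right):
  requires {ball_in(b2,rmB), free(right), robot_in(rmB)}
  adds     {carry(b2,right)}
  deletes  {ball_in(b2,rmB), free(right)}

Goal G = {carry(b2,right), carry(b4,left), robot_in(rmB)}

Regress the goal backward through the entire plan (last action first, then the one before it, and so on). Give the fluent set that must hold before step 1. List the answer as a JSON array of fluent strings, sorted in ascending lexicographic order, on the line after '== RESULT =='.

Work backward from the goal:
  through step 2 (pick(b2,rmB,right)): drop {carry(b2,right)}, keep {carry(b4,left), robot_in(rmB)}, require {ball_in(b2,rmB), free(right), robot_in(rmB)}
    → {ball_in(b2,rmB), carry(b4,left), free(right), robot_in(rmB)}
  through step 1 (go(rmA,rmB)): drop {robot_in(rmB)}, keep {ball_in(b2,rmB), carry(b4,left), free(right)}, require {robot_in(rmA)}
    → {ball_in(b2,rmB), carry(b4,left), free(right), robot_in(rmA)}

== RESULT ==
["ball_in(b2,rmB)", "carry(b4,left)", "free(right)", "robot_in(rmA)"]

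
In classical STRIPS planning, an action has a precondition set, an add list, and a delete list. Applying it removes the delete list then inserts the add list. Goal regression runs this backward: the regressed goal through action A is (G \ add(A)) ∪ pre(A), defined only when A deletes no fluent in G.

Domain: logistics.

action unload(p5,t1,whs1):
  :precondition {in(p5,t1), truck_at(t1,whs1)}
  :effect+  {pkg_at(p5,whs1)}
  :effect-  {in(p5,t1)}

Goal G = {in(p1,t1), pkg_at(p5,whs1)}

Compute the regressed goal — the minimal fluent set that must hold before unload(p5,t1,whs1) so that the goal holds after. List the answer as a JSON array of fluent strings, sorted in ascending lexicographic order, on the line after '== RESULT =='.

Compute (G \ add) ∪ pre:
  G ∩ del = {}  (empty — regression defined)
  G \ add = {in(p1,t1), pkg_at(p5,whs1)} \ {pkg_at(p5,whs1)} = {in(p1,t1)}
  ∪ pre   = {in(p1,t1)} ∪ {in(p5,t1), truck_at(t1,whs1)}
          = {in(p1,t1), in(p5,t1), truck_at(t1,whs1)}

== RESULT ==
["in(p1,t1)", "in(p5,t1)", "truck_at(t1,whs1)"]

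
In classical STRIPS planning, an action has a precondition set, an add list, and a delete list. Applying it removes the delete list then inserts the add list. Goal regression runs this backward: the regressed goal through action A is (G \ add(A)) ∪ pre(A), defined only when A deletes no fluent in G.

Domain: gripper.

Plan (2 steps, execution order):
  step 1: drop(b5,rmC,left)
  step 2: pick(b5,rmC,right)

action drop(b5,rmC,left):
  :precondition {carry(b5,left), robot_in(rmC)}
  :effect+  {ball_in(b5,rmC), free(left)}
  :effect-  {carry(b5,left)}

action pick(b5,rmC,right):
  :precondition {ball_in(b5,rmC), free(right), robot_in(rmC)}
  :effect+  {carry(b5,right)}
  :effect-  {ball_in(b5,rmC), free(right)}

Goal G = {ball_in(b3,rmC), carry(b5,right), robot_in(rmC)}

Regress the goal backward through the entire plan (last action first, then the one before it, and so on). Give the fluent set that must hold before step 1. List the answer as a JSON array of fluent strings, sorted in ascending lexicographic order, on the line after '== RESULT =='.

Regress step by step:
  through step 2 (pick(b5,rmC,right)): drop {carry(b5,right)}, keep {ball_in(b3,rmC), robot_in(rmC)}, require {ball_in(b5,rmC), free(right), robot_in(rmC)}
    → {ball_in(b3,rmC), ball_in(b5,rmC), free(right), robot_in(rmC)}
  through step 1 (drop(b5,rmC,left)): drop {ball_in(b5,rmC)}, keep {ball_in(b3,rmC), free(right), robot_in(rmC)}, require {carry(b5,left), robot_in(rmC)}
    → {ball_in(b3,rmC), carry(b5,left), free(right), robot_in(rmC)}

== RESULT ==
["ball_in(b3,rmC)", "carry(b5,left)", "free(right)", "robot_in(rmC)"]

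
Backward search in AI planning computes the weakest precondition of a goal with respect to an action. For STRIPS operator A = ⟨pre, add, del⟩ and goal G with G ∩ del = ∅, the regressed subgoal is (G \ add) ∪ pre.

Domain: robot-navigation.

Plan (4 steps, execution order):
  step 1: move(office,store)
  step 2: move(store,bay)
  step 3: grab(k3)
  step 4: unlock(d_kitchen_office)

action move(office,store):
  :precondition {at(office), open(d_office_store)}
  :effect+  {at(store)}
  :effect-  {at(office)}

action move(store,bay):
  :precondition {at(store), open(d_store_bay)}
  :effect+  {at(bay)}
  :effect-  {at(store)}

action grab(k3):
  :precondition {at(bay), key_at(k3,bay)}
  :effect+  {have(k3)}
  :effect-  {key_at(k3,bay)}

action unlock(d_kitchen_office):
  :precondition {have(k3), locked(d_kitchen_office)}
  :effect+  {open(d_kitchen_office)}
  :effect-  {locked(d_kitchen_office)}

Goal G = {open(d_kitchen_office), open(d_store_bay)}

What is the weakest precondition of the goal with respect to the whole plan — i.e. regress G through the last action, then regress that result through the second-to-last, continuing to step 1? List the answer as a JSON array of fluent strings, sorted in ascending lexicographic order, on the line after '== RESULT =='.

Regress step by step:
  through step 4 (unlock(d_kitchen_office)): drop {open(d_kitchen_office)}, keep {open(d_store_bay)}, require {have(k3), locked(d_kitchen_office)}
    → {have(k3), locked(d_kitchen_office), open(d_store_bay)}
  through step 3 (grab(k3)): drop {have(k3)}, keep {locked(d_kitchen_office), open(d_store_bay)}, require {at(bay), key_at(k3,bay)}
    → {at(bay), key_at(k3,bay), locked(d_kitchen_office), open(d_store_bay)}
  through step 2 (move(store,bay)): drop {at(bay)}, keep {key_at(k3,bay), locked(d_kitchen_office), open(d_store_bay)}, require {at(store), open(d_store_bay)}
    → {at(store), key_at(k3,bay), locked(d_kitchen_office), open(d_store_bay)}
  through step 1 (move(office,store)): drop {at(store)}, keep {key_at(k3,bay), locked(d_kitchen_office), open(d_store_bay)}, require {at(office), open(d_office_store)}
    → {at(office), key_at(k3,bay), locked(d_kitchen_office), open(d_office_store), open(d_store_bay)}

== RESULT ==
["at(office)", "key_at(k3,bay)", "locked(d_kitchen_office)", "open(d_office_store)", "open(d_store_bay)"]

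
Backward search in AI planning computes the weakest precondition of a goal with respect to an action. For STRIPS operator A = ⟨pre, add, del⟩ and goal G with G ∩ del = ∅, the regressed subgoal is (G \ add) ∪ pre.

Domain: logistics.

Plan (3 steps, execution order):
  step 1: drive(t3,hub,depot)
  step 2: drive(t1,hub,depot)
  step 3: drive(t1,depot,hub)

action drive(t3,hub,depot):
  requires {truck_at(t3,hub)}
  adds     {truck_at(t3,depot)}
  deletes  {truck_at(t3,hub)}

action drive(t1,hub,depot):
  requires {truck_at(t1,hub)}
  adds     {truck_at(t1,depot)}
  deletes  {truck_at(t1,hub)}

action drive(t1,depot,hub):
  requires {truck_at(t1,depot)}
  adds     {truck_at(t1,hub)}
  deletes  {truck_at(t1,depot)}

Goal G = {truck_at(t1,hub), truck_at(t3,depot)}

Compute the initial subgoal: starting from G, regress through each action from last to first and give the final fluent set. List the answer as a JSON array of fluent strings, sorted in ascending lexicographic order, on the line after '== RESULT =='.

Work backward from the goal:
  through step 3 (drive(t1,depot,hub)): drop {truck_at(t1,hub)}, keep {truck_at(t3,depot)}, require {truck_at(t1,depot)}
    → {truck_at(t1,depot), truck_at(t3,depot)}
  through step 2 (drive(t1,hub,depot)): drop {truck_at(t1,depot)}, keep {truck_at(t3,depot)}, require {truck_at(t1,hub)}
    → {truck_at(t1,hub), truck_at(t3,depot)}
  through step 1 (drive(t3,hub,depot)): drop {truck_at(t3,depot)}, keep {truck_at(t1,hub)}, require {truck_at(t3,hub)}
    → {truck_at(t1,hub), truck_at(t3,hub)}

== RESULT ==
["truck_at(t1,hub)", "truck_at(t3,hub)"]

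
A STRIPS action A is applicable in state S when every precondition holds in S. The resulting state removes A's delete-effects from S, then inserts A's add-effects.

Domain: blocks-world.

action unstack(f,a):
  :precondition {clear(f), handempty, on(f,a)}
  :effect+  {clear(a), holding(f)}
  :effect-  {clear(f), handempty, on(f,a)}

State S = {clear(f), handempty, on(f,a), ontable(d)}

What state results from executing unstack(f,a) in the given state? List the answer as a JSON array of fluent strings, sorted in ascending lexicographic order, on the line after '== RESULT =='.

Compute (S \ del) ∪ add:
  pre ⊆ S: {clear(f), handempty, on(f,a)} ⊆ S  — applicable
  S \ del = {ontable(d)}
  ∪ add   = {clear(a), holding(f), ontable(d)}

== RESULT ==
["clear(a)", "holding(f)", "ontable(d)"]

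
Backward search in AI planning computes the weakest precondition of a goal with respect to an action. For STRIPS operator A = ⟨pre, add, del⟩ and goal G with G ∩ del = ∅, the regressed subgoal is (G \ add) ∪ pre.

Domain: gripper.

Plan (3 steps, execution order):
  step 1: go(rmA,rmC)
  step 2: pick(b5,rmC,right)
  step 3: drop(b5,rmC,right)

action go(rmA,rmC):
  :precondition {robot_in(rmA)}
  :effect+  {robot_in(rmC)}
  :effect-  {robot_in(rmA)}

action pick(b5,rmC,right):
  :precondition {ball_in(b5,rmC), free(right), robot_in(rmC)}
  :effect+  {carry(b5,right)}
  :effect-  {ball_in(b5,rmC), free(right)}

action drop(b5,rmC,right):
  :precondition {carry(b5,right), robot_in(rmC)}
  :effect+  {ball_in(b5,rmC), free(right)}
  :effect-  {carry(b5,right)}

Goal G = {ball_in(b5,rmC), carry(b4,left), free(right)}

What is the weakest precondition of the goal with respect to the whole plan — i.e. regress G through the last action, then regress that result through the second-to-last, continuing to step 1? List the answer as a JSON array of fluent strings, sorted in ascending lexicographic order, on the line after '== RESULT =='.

Work backward from the goal:
  through step 3 (drop(b5,rmC,right)): drop {ball_in(b5,rmC), free(right)}, keep {carry(b4,left)}, require {carry(b5,right), robot_in(rmC)}
    → {carry(b4,left), carry(b5,right), robot_in(rmC)}
  through step 2 (pick(b5,rmC,right)): drop {carry(b5,right)}, keep {carry(b4,left), robot_in(rmC)}, require {ball_in(b5,rmC), free(right), robot_in(rmC)}
    → {ball_in(b5,rmC), carry(b4,left), free(right), robot_in(rmC)}
  through step 1 (go(rmA,rmC)): drop {robot_in(rmC)}, keep {ball_in(b5,rmC), carry(b4,left), free(right)}, require {robot_in(rmA)}
    → {ball_in(b5,rmC), carry(b4,left), free(right), robot_in(rmA)}

== RESULT ==
["ball_in(b5,rmC)", "carry(b4,left)", "free(right)", "robot_in(rmA)"]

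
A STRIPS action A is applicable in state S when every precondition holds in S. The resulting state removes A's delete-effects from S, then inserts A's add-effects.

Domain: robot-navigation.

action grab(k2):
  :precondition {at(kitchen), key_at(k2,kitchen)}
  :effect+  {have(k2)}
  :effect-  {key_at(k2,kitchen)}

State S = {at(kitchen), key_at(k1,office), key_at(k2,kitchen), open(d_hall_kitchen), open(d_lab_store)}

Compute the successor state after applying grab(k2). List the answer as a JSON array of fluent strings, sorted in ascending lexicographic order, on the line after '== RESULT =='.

Compute (S \ del) ∪ add:
  pre ⊆ S: {at(kitchen), key_at(k2,kitchen)} ⊆ S  — applicable
  S \ del = {at(kitchen), key_at(k1,office), open(d_hall_kitchen), open(d_lab_store)}
  ∪ add   = {at(kitchen), have(k2), key_at(k1,office), open(d_hall_kitchen), open(d_lab_store)}

== RESULT ==
["at(kitchen)", "have(k2)", "key_at(k1,office)", "open(d_hall_kitchen)", "open(d_lab_store)"]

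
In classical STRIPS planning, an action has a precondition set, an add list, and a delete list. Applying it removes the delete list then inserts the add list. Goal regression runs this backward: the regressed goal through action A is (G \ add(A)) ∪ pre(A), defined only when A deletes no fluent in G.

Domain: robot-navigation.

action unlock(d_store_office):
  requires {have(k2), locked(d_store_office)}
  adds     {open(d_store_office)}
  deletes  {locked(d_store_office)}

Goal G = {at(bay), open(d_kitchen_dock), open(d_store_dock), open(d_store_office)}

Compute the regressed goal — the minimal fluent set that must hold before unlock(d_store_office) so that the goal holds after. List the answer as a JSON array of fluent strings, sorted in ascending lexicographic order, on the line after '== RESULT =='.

Compute (G \ add) ∪ pre:
  G ∩ del = {}  (empty — regression defined)
  G \ add = {at(bay), open(d_kitchen_dock), open(d_store_dock), open(d_store_office)} \ {open(d_store_office)} = {at(bay), open(d_kitchen_dock), open(d_store_dock)}
  ∪ pre   = {at(bay), open(d_kitchen_dock), open(d_store_dock)} ∪ {have(k2), locked(d_store_office)}
          = {at(bay), have(k2), locked(d_store_office), open(d_kitchen_dock), open(d_store_dock)}

== RESULT ==
["at(bay)", "have(k2)", "locked(d_store_office)", "open(d_kitchen_dock)", "open(d_store_dock)"]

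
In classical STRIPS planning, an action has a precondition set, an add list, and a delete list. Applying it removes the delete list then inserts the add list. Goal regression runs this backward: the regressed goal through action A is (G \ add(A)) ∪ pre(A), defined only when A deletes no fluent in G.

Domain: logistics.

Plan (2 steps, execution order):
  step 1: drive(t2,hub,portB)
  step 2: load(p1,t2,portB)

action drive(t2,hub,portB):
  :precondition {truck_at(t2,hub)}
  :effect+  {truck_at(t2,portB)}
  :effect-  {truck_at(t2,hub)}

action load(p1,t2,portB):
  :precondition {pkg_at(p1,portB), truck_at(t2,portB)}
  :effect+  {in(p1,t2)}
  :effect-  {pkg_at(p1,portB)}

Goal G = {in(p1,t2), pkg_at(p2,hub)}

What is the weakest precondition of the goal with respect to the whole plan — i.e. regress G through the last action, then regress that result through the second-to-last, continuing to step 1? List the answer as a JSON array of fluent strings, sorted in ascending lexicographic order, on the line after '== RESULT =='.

Regress step by step:
  through step 2 (load(p1,t2,portB)): drop {in(p1,t2)}, keep {pkg_at(p2,hub)}, require {pkg_at(p1,portB), truck_at(t2,portB)}
    → {pkg_at(p1,portB), pkg_at(p2,hub), truck_at(t2,portB)}
  through step 1 (drive(t2,hub,portB)): drop {truck_at(t2,portB)}, keep {pkg_at(p1,portB), pkg_at(p2,hub)}, require {truck_at(t2,hub)}
    → {pkg_at(p1,portB), pkg_at(p2,hub), truck_at(t2,hub)}

== RESULT ==
["pkg_at(p1,portB)", "pkg_at(p2,hub)", "truck_at(t2,hub)"]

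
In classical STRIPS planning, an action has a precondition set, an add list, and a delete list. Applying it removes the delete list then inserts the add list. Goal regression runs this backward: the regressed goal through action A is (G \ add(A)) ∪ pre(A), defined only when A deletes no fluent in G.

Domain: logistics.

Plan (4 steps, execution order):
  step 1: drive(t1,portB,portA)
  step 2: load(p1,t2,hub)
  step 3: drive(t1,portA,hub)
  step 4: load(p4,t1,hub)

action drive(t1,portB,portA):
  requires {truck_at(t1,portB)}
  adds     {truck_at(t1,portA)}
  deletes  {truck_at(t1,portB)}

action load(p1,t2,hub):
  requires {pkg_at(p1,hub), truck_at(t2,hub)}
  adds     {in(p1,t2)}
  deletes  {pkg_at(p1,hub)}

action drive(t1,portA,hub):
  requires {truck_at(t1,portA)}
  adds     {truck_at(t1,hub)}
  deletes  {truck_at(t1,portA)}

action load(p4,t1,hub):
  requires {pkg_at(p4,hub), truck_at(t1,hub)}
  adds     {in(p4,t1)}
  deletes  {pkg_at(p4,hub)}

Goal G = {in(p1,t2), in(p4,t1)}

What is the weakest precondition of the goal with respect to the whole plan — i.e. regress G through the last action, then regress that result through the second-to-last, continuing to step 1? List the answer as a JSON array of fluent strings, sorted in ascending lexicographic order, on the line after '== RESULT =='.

Regress step by step:
  through step 4 (load(p4,t1,hub)): drop {in(p4,t1)}, keep {in(p1,t2)}, require {pkg_at(p4,hub), truck_at(t1,hub)}
    → {in(p1,t2), pkg_at(p4,hub), truck_at(t1,hub)}
  through step 3 (drive(t1,portA,hub)): drop {truck_at(t1,hub)}, keep {in(p1,t2), pkg_at(p4,hub)}, require {truck_at(t1,portA)}
    → {in(p1,t2), pkg_at(p4,hub), truck_at(t1,portA)}
  through step 2 (load(p1,t2,hub)): drop {in(p1,t2)}, keep {pkg_at(p4,hub), truck_at(t1,portA)}, require {pkg_at(p1,hub), truck_at(t2,hub)}
    → {pkg_at(p1,hub), pkg_at(p4,hub), truck_at(t1,portA), truck_at(t2,hub)}
  through step 1 (drive(t1,portB,portA)): drop {truck_at(t1,portA)}, keep {pkg_at(p1,hub), pkg_at(p4,hub), truck_at(t2,hub)}, require {truck_at(t1,portB)}
    → {pkg_at(p1,hub), pkg_at(p4,hub), truck_at(t1,portB), truck_at(t2,hub)}

== RESULT ==
["pkg_at(p1,hub)", "pkg_at(p4,hub)", "truck_at(t1,portB)", "truck_at(t2,hub)"]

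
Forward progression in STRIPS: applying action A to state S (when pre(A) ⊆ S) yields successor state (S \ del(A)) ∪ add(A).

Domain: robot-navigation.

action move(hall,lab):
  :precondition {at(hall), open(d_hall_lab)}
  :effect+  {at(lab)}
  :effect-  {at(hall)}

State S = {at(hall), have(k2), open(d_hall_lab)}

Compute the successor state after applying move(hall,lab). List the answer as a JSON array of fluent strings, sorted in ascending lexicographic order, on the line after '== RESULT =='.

Compute (S \ del) ∪ add:
  pre ⊆ S: {at(hall), open(d_hall_lab)} ⊆ S  — applicable
  S \ del = {have(k2), open(d_hall_lab)}
  ∪ add   = {at(lab), have(k2), open(d_hall_lab)}

== RESULT ==
["at(lab)", "have(k2)", "open(d_hall_lab)"]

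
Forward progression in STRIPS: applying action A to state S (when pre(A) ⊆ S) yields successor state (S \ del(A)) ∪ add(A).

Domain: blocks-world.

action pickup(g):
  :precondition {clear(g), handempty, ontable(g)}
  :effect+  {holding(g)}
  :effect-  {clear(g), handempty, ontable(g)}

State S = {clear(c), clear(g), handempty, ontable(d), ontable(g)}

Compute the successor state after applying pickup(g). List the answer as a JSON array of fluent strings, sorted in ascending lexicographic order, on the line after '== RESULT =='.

Progress:
  pre ⊆ S: {clear(g), handempty, ontable(g)} ⊆ S  — applicable
  S \ del = {clear(c), ontable(d)}
  ∪ add   = {clear(c), holding(g), ontable(d)}

== RESULT ==
["clear(c)", "holding(g)", "ontable(d)"]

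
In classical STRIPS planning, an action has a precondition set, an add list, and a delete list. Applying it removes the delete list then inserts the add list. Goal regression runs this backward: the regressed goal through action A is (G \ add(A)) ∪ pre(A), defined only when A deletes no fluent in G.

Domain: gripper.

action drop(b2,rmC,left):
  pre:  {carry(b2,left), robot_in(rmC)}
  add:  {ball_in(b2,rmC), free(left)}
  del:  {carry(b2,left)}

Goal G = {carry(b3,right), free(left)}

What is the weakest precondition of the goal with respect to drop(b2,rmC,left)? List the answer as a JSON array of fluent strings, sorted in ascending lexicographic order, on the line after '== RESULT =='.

Regress:
  G ∩ del = {}  (empty — regression defined)
  G \ add = {carry(b3,right), free(left)} \ {ball_in(b2,rmC), free(left)} = {carry(b3,right)}
  ∪ pre   = {carry(b3,right)} ∪ {carry(b2,left), robot_in(rmC)}
          = {carry(b2,left), carry(b3,right), robot_in(rmC)}

== RESULT ==
["carry(b2,left)", "carry(b3,right)", "robot_in(rmC)"]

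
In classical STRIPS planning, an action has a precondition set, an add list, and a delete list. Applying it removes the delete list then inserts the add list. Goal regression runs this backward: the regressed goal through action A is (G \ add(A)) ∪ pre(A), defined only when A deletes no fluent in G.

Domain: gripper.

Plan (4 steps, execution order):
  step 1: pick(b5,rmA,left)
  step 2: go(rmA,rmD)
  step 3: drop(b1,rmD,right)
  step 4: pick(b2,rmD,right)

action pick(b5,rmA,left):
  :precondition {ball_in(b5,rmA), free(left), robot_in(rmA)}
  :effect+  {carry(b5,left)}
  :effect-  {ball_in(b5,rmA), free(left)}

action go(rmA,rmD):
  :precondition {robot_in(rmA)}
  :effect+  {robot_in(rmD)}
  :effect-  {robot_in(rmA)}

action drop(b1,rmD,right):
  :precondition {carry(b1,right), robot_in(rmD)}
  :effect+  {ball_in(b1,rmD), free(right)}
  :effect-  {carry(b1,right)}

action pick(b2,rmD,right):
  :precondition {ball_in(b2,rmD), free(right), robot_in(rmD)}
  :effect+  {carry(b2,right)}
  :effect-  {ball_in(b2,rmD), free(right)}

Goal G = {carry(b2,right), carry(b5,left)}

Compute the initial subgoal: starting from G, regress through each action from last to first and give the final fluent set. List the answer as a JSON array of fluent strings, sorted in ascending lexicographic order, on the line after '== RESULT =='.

Regress step by step:
  through step 4 (pick(b2,rmD,right)): drop {carry(b2,right)}, keep {carry(b5,left)}, require {ball_in(b2,rmD), free(right), robot_in(rmD)}
    → {ball_in(b2,rmD), carry(b5,left), free(right), robot_in(rmD)}
  through step 3 (drop(b1,rmD,right)): drop {free(right)}, keep {ball_in(b2,rmD), carry(b5,left), robot_in(rmD)}, require {carry(b1,right), robot_in(rmD)}
    → {ball_in(b2,rmD), carry(b1,right), carry(b5,left), robot_in(rmD)}
  through step 2 (go(rmA,rmD)): drop {robot_in(rmD)}, keep {ball_in(b2,rmD), carry(b1,right), carry(b5,left)}, require {robot_in(rmA)}
    → {ball_in(b2,rmD), carry(b1,right), carry(b5,left), robot_in(rmA)}
  through step 1 (pick(b5,rmA,left)): drop {carry(b5,left)}, keep {ball_in(b2,rmD), carry(b1,right), robot_in(rmA)}, require {ball_in(b5,rmA), free(left), robot_in(rmA)}
    → {ball_in(b2,rmD), ball_in(b5,rmA), carry(b1,right), free(left), robot_in(rmA)}

== RESULT ==
["ball_in(b2,rmD)", "ball_in(b5,rmA)", "carry(b1,right)", "free(left)", "robot_in(rmA)"]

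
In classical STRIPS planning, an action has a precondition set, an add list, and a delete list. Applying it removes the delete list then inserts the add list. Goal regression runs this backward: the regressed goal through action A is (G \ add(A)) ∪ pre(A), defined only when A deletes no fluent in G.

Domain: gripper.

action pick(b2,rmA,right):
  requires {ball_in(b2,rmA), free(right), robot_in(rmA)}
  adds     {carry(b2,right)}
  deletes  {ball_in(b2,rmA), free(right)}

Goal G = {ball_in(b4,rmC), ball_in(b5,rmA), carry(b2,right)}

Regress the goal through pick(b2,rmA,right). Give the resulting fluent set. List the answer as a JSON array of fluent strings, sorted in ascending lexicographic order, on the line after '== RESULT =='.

Compute (G \ add) ∪ pre:
  G ∩ del = {}  (empty — regression defined)
  G \ add = {ball_in(b4,rmC), ball_in(b5,rmA), carry(b2,right)} \ {carry(b2,right)} = {ball_in(b4,rmC), ball_in(b5,rmA)}
  ∪ pre   = {ball_in(b4,rmC), ball_in(b5,rmA)} ∪ {ball_in(b2,rmA), free(right), robot_in(rmA)}
          = {ball_in(b2,rmA), ball_in(b4,rmC), ball_in(b5,rmA), free(right), robot_in(rmA)}

== RESULT ==
["ball_in(b2,rmA)", "ball_in(b4,rmC)", "ball_in(b5,rmA)", "free(right)", "robot_in(rmA)"]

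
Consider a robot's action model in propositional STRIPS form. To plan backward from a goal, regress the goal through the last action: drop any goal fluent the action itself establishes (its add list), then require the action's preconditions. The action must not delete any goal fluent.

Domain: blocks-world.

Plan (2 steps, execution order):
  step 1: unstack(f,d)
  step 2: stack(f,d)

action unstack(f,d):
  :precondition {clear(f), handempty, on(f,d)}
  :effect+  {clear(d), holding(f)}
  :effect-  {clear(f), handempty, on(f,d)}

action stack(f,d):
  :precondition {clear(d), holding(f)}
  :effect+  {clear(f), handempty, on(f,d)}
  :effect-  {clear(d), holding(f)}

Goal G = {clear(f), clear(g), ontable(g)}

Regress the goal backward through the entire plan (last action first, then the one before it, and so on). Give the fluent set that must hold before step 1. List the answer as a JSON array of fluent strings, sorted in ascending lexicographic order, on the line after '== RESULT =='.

Regress step by step:
  through step 2 (stack(f,d)): drop {clear(f)}, keep {clear(g), ontable(g)}, require {clear(d), holding(f)}
    → {clear(d), clear(g), holding(f), ontable(g)}
  through step 1 (unstack(f,d)): drop {clear(d), holding(f)}, keep {clear(g), ontable(g)}, require {clear(f), handempty, on(f,d)}
    → {clear(f), clear(g), handempty, on(f,d), ontable(g)}

== RESULT ==
["clear(f)", "clear(g)", "handempty", "on(f,d)", "ontable(g)"]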